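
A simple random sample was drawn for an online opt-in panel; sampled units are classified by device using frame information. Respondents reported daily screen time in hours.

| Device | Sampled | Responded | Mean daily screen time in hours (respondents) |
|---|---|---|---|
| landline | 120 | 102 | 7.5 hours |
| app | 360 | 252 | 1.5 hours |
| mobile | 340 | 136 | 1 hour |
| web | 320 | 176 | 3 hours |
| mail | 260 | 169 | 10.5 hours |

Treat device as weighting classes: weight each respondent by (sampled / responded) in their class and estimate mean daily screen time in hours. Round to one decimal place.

3.9

Response rates by class: landline 102/120 = 85%, app 252/360 = 70%, mobile 136/340 = 40%, web 176/320 = 55%, mail 169/260 = 65%.
With weight = n_sampled/n_responded per class, the weighted class total is n_sampled:
  landline: 120 × 7.5 = 900
  app: 360 × 1.5 = 540
  mobile: 340 × 1 = 340
  web: 320 × 3 = 960
  mail: 260 × 10.5 = 2730
Adjusted estimate = 5470 / 1,400 = 3.90714 → 3.9.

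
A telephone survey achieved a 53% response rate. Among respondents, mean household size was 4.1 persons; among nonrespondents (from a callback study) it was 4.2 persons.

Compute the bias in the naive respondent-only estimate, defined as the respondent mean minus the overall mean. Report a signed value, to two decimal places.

Nonresponse fraction = 1 − 0.53 = 0.47.
Bias = (nonresponse fraction) × (respondent mean − nonrespondent mean)
     = 0.47 × (4.1 − 4.2) = 0.47 × -0.1 = -0.047.

-0.05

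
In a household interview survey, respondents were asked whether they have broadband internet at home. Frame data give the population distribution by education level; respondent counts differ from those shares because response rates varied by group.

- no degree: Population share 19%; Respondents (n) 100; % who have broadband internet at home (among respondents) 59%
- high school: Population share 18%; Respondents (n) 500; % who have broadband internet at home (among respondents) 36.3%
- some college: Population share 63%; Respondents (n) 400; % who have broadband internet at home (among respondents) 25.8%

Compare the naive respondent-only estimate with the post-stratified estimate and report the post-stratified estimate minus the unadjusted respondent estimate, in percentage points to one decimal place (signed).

Unadjusted (pooled respondent) estimate weights by respondent counts:
  (100/1000)×59 + (500/1000)×36.3 + (400/1000)×25.8 = 34.37%
Post-stratified estimate weights by population shares:
  0.19×59 + 0.18×36.3 + 0.63×25.8 = 33.998%
Difference = 33.998 − 34.37 = -0.372 pp.

-0.4 percentage points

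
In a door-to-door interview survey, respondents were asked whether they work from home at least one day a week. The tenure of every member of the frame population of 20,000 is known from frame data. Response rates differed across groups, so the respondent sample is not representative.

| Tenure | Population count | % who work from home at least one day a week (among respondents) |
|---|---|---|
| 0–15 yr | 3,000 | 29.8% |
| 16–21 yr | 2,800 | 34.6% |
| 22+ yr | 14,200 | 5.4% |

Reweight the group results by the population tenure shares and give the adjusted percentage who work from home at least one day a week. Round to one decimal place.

13.1%

Weight each group's respondent value by its population share:
  0–15 yr: (3,000/20,000) × 29.8 = 4.47
  16–21 yr: (2,800/20,000) × 34.6 = 4.844
  22+ yr: (14,200/20,000) × 5.4 = 3.834
Post-stratified estimate = 13.148 → 13.1%.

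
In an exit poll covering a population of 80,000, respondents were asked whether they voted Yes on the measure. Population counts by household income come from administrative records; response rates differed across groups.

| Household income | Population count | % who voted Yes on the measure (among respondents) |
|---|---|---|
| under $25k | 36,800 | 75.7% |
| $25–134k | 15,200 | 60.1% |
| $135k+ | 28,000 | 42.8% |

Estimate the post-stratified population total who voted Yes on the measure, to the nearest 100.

49,000

Each cell contributes its population count × the respondent rate:
  under $25k: 36,800 × 75.7% = 27857.6
  $25–134k: 15,200 × 60.1% = 9135.2
  $135k+: 28,000 × 42.8% = 11,984
Estimated total = 48976.8 → 49,000.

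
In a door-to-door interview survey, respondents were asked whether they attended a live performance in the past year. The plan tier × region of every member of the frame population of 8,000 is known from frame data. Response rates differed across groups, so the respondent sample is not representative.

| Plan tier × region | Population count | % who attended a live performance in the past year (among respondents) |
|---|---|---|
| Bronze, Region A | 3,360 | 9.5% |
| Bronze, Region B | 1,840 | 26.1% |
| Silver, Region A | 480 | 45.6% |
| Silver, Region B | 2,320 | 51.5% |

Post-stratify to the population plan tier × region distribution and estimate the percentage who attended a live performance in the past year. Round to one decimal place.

27.7%

Weight each group's respondent value by its population share:
  Bronze, Region A: (3,360/8,000) × 9.5 = 3.99
  Bronze, Region B: (1,840/8,000) × 26.1 = 6.003
  Silver, Region A: (480/8,000) × 45.6 = 2.736
  Silver, Region B: (2,320/8,000) × 51.5 = 14.935
Post-stratified estimate = 27.664 → 27.7%.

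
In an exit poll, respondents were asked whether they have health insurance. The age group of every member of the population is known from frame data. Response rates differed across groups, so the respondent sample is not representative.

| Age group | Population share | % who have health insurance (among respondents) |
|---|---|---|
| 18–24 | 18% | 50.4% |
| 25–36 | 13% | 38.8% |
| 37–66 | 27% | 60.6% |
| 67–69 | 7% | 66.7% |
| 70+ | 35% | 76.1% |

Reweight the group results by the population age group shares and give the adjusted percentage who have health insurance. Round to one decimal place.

61.8%

Reweight to the known age group distribution:
  18–24: 0.18 × 50.4 = 9.072
  25–36: 0.13 × 38.8 = 5.044
  37–66: 0.27 × 60.6 = 16.362
  67–69: 0.07 × 66.7 = 4.669
  70+: 0.35 × 76.1 = 26.635
Post-stratified estimate = 61.782 → 61.8%.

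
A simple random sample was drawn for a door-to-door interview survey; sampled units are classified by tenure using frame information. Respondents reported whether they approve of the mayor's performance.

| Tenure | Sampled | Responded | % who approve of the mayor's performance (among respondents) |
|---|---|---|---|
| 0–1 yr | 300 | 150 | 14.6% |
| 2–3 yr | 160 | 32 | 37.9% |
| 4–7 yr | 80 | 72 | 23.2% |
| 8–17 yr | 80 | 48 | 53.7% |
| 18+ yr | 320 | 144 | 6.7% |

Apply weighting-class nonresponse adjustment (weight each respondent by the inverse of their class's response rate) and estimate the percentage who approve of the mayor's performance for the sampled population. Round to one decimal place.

19.9%

Class response rates: 0–1 yr 150/300 = 50%, 2–3 yr 32/160 = 20%, 4–7 yr 72/80 = 90%, 8–17 yr 48/80 = 60%, 18+ yr 144/320 = 45%.
Each respondent's weight = sampled/responded in their class; summing within a class gives n_sampled, so:
  0–1 yr: 300 × 14.6 = 4380
  2–3 yr: 160 × 37.9 = 6064
  4–7 yr: 80 × 23.2 = 1856
  8–17 yr: 80 × 53.7 = 4296
  18+ yr: 320 × 6.7 = 2144
Adjusted estimate = 18,740 / 940 = 19.9362 → 19.9%.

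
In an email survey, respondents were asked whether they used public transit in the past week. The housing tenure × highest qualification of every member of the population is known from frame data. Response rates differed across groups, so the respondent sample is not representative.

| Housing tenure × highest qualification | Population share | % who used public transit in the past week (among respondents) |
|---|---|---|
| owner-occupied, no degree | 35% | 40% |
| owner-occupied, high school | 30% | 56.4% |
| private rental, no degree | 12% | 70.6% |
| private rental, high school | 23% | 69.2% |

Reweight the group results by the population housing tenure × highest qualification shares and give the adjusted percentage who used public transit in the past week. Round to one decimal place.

Each cell contributes population-share × respondent value:
  owner-occupied, no degree: 0.35 × 40 = 14
  owner-occupied, high school: 0.3 × 56.4 = 16.92
  private rental, no degree: 0.12 × 70.6 = 8.472
  private rental, high school: 0.23 × 69.2 = 15.916
Post-stratified estimate = 55.308 → 55.3%.

55.3%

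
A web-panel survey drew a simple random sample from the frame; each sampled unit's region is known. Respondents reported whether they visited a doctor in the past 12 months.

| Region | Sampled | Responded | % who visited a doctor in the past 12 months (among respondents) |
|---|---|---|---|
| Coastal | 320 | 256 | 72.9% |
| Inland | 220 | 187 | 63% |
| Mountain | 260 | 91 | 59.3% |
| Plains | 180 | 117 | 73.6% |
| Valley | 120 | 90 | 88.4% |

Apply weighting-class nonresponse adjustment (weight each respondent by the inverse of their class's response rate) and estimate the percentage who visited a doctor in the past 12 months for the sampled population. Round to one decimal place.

69.5%

Response rates by class: Coastal 256/320 = 80%, Inland 187/220 = 85%, Mountain 91/260 = 35%, Plains 117/180 = 65%, Valley 90/120 = 75%.
With weight = n_sampled/n_responded per class, the weighted class total is n_sampled:
  Coastal: 320 × 72.9 = 23,328
  Inland: 220 × 63 = 13,860
  Mountain: 260 × 59.3 = 15,418
  Plains: 180 × 73.6 = 13248
  Valley: 120 × 88.4 = 10,608
Adjusted estimate = 76,462 / 1,100 = 69.5109 → 69.5%.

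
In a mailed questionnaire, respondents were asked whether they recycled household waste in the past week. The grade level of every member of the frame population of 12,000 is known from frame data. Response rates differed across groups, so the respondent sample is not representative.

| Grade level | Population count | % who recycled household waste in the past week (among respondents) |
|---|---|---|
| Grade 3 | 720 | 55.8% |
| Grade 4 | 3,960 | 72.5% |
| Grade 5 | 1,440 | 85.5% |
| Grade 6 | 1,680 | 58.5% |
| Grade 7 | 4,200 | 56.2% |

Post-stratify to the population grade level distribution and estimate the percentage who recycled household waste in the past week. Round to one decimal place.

65.4%

Each cell contributes population-share × respondent value:
  Grade 3: (720/12,000) × 55.8 = 3.348
  Grade 4: (3,960/12,000) × 72.5 = 23.925
  Grade 5: (1,440/12,000) × 85.5 = 10.26
  Grade 6: (1,680/12,000) × 58.5 = 8.19
  Grade 7: (4,200/12,000) × 56.2 = 19.67
Post-stratified estimate = 65.393 → 65.4%.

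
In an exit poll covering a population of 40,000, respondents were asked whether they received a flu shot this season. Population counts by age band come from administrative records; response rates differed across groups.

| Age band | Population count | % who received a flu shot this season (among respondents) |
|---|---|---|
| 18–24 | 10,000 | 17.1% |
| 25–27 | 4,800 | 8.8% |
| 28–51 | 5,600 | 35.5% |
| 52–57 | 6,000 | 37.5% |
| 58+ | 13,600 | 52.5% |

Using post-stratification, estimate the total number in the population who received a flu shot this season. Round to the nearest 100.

Each cell contributes its population count × the respondent rate:
  18–24: 10,000 × 17.1% = 1710
  25–27: 4,800 × 8.8% = 422.4
  28–51: 5,600 × 35.5% = 1988
  52–57: 6,000 × 37.5% = 2250
  58+: 13,600 × 52.5% = 7140
Estimated total = 13510.4 → 13,500.

13,500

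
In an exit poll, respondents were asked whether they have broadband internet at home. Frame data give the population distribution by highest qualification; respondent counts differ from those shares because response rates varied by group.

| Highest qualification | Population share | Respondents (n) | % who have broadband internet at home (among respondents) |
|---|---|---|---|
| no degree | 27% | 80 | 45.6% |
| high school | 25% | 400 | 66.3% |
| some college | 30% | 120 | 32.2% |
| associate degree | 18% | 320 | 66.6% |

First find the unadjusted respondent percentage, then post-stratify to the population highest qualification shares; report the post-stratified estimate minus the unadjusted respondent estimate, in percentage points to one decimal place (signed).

-9.6 percentage points

Without adjustment, the pooled respondent share is:
  (80/920)×45.6 + (400/920)×66.3 + (120/920)×32.2 + (320/920)×66.6 = 60.1565%
Reweighting by population highest qualification shares:
  0.27×45.6 + 0.25×66.3 + 0.3×32.2 + 0.18×66.6 = 50.535%
Difference = 50.535 − 60.1565 = -9.6215 pp.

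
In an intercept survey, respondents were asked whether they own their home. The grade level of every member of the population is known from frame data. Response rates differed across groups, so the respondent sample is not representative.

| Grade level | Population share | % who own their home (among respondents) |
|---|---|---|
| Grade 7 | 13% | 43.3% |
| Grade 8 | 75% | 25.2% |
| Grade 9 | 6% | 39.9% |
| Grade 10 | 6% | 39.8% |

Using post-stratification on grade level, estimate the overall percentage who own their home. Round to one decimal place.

Post-stratification weights by population share, not respondent share:
  Grade 7: 0.13 × 43.3 = 5.629
  Grade 8: 0.75 × 25.2 = 18.9
  Grade 9: 0.06 × 39.9 = 2.394
  Grade 10: 0.06 × 39.8 = 2.388
Post-stratified estimate = 29.311 → 29.3%.

29.3%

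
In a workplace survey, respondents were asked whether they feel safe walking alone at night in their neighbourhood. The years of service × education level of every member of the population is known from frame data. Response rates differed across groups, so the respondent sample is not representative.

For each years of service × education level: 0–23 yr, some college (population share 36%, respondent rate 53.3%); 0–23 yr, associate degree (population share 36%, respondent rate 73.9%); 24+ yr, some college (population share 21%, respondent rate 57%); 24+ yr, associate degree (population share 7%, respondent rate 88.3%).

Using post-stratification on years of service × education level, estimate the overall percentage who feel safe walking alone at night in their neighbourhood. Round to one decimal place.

Weight each group's respondent value by its population share:
  0–23 yr, some college: 0.36 × 53.3 = 19.188
  0–23 yr, associate degree: 0.36 × 73.9 = 26.604
  24+ yr, some college: 0.21 × 57 = 11.97
  24+ yr, associate degree: 0.07 × 88.3 = 6.181
Post-stratified estimate = 63.943 → 63.9%.

63.9%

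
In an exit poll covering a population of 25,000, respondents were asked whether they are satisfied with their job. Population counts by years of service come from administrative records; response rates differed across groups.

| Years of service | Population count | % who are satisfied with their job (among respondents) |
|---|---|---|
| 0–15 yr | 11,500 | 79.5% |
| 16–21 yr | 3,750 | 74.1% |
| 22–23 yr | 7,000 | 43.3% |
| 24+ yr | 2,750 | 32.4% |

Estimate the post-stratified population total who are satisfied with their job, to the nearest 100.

15,800

Estimated count per cell = population count × respondent percentage:
  0–15 yr: 11,500 × 79.5% = 9142.5
  16–21 yr: 3,750 × 74.1% = 2778.75
  22–23 yr: 7,000 × 43.3% = 3031
  24+ yr: 2,750 × 32.4% = 891
Estimated total = 15843.2 → 15,800.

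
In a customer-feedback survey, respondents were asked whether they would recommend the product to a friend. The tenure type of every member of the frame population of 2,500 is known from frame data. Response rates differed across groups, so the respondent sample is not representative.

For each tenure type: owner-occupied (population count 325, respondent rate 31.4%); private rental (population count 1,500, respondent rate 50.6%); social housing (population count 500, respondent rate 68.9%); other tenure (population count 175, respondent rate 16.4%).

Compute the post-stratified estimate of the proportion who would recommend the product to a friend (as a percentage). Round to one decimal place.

Weight each group's respondent value by its population share:
  owner-occupied: (325/2,500) × 31.4 = 4.082
  private rental: (1,500/2,500) × 50.6 = 30.36
  social housing: (500/2,500) × 68.9 = 13.78
  other tenure: (175/2,500) × 16.4 = 1.148
Post-stratified estimate = 49.37 → 49.4%.

49.4%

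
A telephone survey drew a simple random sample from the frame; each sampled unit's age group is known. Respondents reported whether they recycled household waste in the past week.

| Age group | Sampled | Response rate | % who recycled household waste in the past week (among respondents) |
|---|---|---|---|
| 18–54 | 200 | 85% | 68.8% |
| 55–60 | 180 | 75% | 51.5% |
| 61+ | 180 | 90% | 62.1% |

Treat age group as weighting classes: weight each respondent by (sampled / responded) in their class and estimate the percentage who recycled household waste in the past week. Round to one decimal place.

61.1%

Weighting each respondent by the inverse class response rate inflates each class back to its sampled size, so the class weight is n_sampled:
  18–54: 200 × 68.8 = 13,760
  55–60: 180 × 51.5 = 9270
  61+: 180 × 62.1 = 11,178
Adjusted estimate = 34,208 / 560 = 61.0857 → 61.1%.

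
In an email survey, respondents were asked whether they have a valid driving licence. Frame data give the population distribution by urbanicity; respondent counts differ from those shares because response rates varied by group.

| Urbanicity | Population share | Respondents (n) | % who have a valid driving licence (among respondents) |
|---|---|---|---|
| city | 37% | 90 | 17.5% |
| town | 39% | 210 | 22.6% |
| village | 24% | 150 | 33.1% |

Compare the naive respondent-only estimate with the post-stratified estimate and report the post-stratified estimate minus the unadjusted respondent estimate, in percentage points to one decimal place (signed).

-1.8 percentage points

Without adjustment, the pooled respondent share is:
  (90/450)×17.5 + (210/450)×22.6 + (150/450)×33.1 = 25.08%
Reweighting by population urbanicity shares:
  0.37×17.5 + 0.39×22.6 + 0.24×33.1 = 23.233%
Difference = 23.233 − 25.08 = -1.847 pp.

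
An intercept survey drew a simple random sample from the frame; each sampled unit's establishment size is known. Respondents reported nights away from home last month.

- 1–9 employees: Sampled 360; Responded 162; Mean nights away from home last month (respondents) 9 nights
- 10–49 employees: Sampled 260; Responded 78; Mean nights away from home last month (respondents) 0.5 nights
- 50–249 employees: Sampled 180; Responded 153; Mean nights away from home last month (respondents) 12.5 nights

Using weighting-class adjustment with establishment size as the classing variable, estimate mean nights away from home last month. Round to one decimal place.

Class response rates: 1–9 employees 162/360 = 45%, 10–49 employees 78/260 = 30%, 50–249 employees 153/180 = 85%.
With weight = n_sampled/n_responded per class, the weighted class total is n_sampled:
  1–9 employees: 360 × 9 = 3240
  10–49 employees: 260 × 0.5 = 130
  50–249 employees: 180 × 12.5 = 2250
Adjusted estimate = 5620 / 800 = 7.025 → 7.0.

7.0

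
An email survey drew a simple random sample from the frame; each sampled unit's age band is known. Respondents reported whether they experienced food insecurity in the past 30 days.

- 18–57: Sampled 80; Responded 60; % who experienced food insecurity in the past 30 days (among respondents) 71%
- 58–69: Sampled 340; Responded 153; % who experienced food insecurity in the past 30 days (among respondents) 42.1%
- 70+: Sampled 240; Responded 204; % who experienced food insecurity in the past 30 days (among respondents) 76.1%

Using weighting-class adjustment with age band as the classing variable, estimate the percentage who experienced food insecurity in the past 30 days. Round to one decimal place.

58.0%

Response rates by class: 18–57 60/80 = 75%, 58–69 153/340 = 45%, 70+ 204/240 = 85%.
Inverse-response-rate weighting restores each class to its sampled count, so class totals weight by n_sampled:
  18–57: 80 × 71 = 5680
  58–69: 340 × 42.1 = 14,314
  70+: 240 × 76.1 = 18,264
Adjusted estimate = 38,258 / 660 = 57.9667 → 58.0%.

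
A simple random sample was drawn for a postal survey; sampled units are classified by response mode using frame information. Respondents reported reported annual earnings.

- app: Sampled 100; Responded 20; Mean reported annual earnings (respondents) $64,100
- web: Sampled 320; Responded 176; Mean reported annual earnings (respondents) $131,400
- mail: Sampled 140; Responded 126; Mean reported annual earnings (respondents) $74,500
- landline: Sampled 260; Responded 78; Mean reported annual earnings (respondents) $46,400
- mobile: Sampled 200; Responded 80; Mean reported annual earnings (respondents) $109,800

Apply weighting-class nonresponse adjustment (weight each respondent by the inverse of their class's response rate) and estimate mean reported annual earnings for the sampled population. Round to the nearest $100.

$91,100

Response rates by class: app 20/100 = 20%, web 176/320 = 55%, mail 126/140 = 90%, landline 78/260 = 30%, mobile 80/200 = 40%.
Each respondent's weight = sampled/responded in their class; summing within a class gives n_sampled, so:
  app: 100 × 64,100 = 6,410,000
  web: 320 × 131,400 = 42,048,000
  mail: 140 × 74,500 = 10,430,000
  landline: 260 × 46,400 = 12,064,000
  mobile: 200 × 109,800 = 21,960,000
Adjusted estimate = 92,912,000 / 1,020 = 91090.2 → $91,100.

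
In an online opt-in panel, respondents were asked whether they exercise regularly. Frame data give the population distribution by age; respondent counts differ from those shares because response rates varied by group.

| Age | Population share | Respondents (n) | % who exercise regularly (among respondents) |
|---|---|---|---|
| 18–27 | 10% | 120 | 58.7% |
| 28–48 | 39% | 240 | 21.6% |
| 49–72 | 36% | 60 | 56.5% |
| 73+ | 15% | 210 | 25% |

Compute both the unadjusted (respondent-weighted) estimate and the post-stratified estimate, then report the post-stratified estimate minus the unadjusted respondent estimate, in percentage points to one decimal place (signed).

Naive respondent-only estimate (weights = respondent counts):
  (120/630)×58.7 + (240/630)×21.6 + (60/630)×56.5 + (210/630)×25 = 33.1238%
Reweighting by population age shares:
  0.1×58.7 + 0.39×21.6 + 0.36×56.5 + 0.15×25 = 38.384%
Difference = 38.384 − 33.1238 = 5.2602 pp.

+5.3 percentage points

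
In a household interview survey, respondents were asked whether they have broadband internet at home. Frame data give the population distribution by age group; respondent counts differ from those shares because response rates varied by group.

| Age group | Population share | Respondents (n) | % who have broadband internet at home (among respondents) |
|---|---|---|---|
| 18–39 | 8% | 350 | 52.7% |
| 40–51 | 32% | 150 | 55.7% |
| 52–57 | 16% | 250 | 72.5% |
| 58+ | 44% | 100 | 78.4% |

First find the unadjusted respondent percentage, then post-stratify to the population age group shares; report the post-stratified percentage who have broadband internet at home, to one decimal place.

Naive respondent-only estimate (weights = respondent counts):
  (350/850)×52.7 + (150/850)×55.7 + (250/850)×72.5 + (100/850)×78.4 = 62.0765%
Post-stratifying to population shares instead:
  0.08×52.7 + 0.32×55.7 + 0.16×72.5 + 0.44×78.4 = 68.136%

68.1%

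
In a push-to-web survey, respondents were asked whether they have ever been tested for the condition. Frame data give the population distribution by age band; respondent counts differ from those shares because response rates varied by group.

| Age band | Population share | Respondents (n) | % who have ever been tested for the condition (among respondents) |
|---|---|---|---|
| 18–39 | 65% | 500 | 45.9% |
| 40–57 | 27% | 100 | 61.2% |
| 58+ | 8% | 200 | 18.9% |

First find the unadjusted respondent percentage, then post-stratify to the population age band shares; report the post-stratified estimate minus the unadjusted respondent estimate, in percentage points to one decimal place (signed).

+6.8 percentage points

Without adjustment, the pooled respondent share is:
  (500/800)×45.9 + (100/800)×61.2 + (200/800)×18.9 = 41.0625%
Post-stratifying to population shares instead:
  0.65×45.9 + 0.27×61.2 + 0.08×18.9 = 47.871%
Difference = 47.871 − 41.0625 = 6.8085 pp.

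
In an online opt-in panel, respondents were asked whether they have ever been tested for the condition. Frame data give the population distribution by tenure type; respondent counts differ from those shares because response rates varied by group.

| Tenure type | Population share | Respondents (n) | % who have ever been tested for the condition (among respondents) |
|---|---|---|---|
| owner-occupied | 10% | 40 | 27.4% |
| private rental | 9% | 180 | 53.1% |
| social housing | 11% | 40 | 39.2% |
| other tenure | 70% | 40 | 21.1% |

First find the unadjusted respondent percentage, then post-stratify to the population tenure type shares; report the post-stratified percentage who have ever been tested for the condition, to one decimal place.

Unadjusted (pooled respondent) estimate weights by respondent counts:
  (40/300)×27.4 + (180/300)×53.1 + (40/300)×39.2 + (40/300)×21.1 = 43.5533%
Reweighting by population tenure type shares:
  0.1×27.4 + 0.09×53.1 + 0.11×39.2 + 0.7×21.1 = 26.601%

26.6%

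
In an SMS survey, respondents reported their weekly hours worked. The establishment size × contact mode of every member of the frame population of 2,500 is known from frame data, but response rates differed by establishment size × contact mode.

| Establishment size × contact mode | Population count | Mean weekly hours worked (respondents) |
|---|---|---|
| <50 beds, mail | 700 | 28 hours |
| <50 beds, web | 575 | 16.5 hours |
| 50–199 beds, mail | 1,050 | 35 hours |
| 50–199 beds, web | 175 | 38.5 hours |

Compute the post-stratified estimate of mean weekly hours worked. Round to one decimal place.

29.0

Each cell contributes population-share × respondent value:
  <50 beds, mail: (700/2,500) × 28 = 7.84
  <50 beds, web: (575/2,500) × 16.5 = 3.795
  50–199 beds, mail: (1,050/2,500) × 35 = 14.7
  50–199 beds, web: (175/2,500) × 38.5 = 2.695
Post-stratified estimate = 29.03 → 29.0.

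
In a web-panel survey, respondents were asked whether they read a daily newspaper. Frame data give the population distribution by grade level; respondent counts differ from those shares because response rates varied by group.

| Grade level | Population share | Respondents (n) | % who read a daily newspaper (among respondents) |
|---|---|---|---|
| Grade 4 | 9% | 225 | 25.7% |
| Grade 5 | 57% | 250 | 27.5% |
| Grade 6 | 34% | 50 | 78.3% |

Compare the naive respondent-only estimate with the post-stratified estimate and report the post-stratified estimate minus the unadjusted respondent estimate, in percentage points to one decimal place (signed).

+13.0 percentage points

Without adjustment, the pooled respondent share is:
  (225/525)×25.7 + (250/525)×27.5 + (50/525)×78.3 = 31.5667%
Post-stratifying to population shares instead:
  0.09×25.7 + 0.57×27.5 + 0.34×78.3 = 44.61%
Difference = 44.61 − 31.5667 = 13.0433 pp.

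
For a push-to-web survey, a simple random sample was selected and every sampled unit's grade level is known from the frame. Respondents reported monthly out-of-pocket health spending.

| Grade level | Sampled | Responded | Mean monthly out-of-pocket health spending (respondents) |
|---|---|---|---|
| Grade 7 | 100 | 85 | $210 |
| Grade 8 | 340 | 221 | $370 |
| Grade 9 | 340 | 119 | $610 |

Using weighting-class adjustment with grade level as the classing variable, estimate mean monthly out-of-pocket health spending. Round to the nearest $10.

$450

Response rates by class: Grade 7 85/100 = 85%, Grade 8 221/340 = 65%, Grade 9 119/340 = 35%.
Weighting each respondent by the inverse class response rate inflates each class back to its sampled size, so the class weight is n_sampled:
  Grade 7: 100 × 210 = 21,000
  Grade 8: 340 × 370 = 125,800
  Grade 9: 340 × 610 = 207,400
Adjusted estimate = 354,200 / 780 = 454.103 → $450.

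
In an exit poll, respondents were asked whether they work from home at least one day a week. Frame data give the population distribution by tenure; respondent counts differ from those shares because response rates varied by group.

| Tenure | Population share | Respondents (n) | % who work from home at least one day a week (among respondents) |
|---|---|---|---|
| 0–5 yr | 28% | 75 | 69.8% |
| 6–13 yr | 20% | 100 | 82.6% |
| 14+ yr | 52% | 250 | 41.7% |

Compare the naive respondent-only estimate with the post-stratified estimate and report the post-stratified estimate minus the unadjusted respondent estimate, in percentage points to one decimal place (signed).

+1.5 percentage points

Without adjustment, the pooled respondent share is:
  (75/425)×69.8 + (100/425)×82.6 + (250/425)×41.7 = 56.2824%
Post-stratifying to population shares instead:
  0.28×69.8 + 0.2×82.6 + 0.52×41.7 = 57.748%
Difference = 57.748 − 56.2824 = 1.4656 pp.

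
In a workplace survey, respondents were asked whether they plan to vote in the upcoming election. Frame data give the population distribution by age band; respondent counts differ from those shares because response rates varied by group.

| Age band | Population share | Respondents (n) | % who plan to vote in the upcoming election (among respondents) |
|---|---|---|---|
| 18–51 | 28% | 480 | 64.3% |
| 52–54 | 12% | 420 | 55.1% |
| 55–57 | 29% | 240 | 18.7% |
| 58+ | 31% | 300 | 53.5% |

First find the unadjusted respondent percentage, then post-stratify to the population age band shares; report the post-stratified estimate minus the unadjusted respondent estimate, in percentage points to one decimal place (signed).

Without adjustment, the pooled respondent share is:
  (480/1440)×64.3 + (420/1440)×55.1 + (240/1440)×18.7 + (300/1440)×53.5 = 51.7667%
Reweighting by population age band shares:
  0.28×64.3 + 0.12×55.1 + 0.29×18.7 + 0.31×53.5 = 46.624%
Difference = 46.624 − 51.7667 = -5.1427 pp.

-5.1 percentage points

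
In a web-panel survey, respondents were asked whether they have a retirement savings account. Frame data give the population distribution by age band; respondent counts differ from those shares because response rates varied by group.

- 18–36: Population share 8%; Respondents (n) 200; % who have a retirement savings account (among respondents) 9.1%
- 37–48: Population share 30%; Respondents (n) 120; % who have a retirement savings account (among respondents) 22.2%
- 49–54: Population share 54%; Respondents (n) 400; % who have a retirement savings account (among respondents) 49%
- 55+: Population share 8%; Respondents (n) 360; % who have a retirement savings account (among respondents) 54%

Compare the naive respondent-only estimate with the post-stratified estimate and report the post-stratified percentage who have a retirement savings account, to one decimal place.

Naive respondent-only estimate (weights = respondent counts):
  (200/1080)×9.1 + (120/1080)×22.2 + (400/1080)×49 + (360/1080)×54 = 40.3%
Reweighting by population age band shares:
  0.08×9.1 + 0.3×22.2 + 0.54×49 + 0.08×54 = 38.168%

38.2%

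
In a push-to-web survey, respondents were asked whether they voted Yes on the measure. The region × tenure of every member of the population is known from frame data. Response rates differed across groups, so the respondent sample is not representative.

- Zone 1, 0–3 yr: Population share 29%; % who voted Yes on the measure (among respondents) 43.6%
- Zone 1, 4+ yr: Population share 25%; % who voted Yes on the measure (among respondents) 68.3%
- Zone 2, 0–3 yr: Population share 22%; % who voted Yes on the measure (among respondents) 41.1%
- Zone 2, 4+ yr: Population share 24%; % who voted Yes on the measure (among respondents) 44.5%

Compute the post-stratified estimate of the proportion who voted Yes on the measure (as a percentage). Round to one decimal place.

49.4%

Each cell contributes population-share × respondent value:
  Zone 1, 0–3 yr: 0.29 × 43.6 = 12.644
  Zone 1, 4+ yr: 0.25 × 68.3 = 17.075
  Zone 2, 0–3 yr: 0.22 × 41.1 = 9.042
  Zone 2, 4+ yr: 0.24 × 44.5 = 10.68
Post-stratified estimate = 49.441 → 49.4%.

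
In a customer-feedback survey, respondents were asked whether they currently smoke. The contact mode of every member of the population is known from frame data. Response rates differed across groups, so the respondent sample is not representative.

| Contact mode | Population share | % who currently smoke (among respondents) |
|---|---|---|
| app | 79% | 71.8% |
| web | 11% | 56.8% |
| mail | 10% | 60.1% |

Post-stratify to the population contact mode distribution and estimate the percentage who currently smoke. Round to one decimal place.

69.0%

Each cell contributes population-share × respondent value:
  app: 0.79 × 71.8 = 56.722
  web: 0.11 × 56.8 = 6.248
  mail: 0.1 × 60.1 = 6.01
Post-stratified estimate = 68.98 → 69.0%.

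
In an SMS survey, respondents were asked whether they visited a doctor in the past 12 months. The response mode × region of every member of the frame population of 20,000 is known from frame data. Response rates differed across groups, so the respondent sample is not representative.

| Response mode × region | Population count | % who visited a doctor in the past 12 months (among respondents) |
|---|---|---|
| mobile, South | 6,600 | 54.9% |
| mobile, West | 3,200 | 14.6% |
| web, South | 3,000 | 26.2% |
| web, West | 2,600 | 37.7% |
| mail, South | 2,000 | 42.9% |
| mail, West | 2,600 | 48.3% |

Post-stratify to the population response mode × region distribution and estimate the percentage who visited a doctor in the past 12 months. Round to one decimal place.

39.9%

Weight each group's respondent value by its population share:
  mobile, South: (6,600/20,000) × 54.9 = 18.117
  mobile, West: (3,200/20,000) × 14.6 = 2.336
  web, South: (3,000/20,000) × 26.2 = 3.93
  web, West: (2,600/20,000) × 37.7 = 4.901
  mail, South: (2,000/20,000) × 42.9 = 4.29
  mail, West: (2,600/20,000) × 48.3 = 6.279
Post-stratified estimate = 39.853 → 39.9%.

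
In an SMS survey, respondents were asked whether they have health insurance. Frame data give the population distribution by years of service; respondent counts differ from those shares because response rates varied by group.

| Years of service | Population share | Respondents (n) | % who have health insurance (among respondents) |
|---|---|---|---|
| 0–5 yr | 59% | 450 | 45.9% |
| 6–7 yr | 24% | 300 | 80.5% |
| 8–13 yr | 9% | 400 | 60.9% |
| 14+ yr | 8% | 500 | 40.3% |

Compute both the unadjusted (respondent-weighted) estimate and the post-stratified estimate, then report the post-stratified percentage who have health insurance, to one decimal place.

55.1%

Naive respondent-only estimate (weights = respondent counts):
  (450/1650)×45.9 + (300/1650)×80.5 + (400/1650)×60.9 + (500/1650)×40.3 = 54.1303%
Reweighting by population years of service shares:
  0.59×45.9 + 0.24×80.5 + 0.09×60.9 + 0.08×40.3 = 55.106%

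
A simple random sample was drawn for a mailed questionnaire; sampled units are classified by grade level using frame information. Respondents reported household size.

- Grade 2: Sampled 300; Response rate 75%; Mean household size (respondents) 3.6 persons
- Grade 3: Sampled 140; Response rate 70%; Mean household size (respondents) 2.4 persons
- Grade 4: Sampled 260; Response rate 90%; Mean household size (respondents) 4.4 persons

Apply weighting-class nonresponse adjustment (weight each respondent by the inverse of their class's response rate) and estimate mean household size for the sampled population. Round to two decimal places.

3.66

Each respondent's weight = sampled/responded in their class; summing within a class gives n_sampled, so:
  Grade 2: 300 × 3.6 = 1080
  Grade 3: 140 × 2.4 = 336
  Grade 4: 260 × 4.4 = 1144
Adjusted estimate = 2560 / 700 = 3.65714 → 3.66.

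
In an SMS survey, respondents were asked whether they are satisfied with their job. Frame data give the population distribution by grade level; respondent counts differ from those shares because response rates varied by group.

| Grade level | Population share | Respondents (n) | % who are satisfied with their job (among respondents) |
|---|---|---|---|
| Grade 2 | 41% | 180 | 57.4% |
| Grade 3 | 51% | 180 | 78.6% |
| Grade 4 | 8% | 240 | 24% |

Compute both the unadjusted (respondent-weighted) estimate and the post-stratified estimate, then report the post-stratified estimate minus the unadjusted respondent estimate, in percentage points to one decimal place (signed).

+15.1 percentage points

Unadjusted (pooled respondent) estimate weights by respondent counts:
  (180/600)×57.4 + (180/600)×78.6 + (240/600)×24 = 50.4%
Post-stratified estimate weights by population shares:
  0.41×57.4 + 0.51×78.6 + 0.08×24 = 65.54%
Difference = 65.54 − 50.4 = 15.14 pp.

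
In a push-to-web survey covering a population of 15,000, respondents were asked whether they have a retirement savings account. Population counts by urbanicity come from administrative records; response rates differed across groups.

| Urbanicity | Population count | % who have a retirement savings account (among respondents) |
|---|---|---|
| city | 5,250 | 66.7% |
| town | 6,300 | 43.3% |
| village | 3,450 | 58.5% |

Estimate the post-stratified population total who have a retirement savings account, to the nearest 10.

8,250

Apply each group's respondent rate to its population count:
  city: 5,250 × 66.7% = 3501.75
  town: 6,300 × 43.3% = 2727.9
  village: 3,450 × 58.5% = 2018.25
Estimated total = 8247.9 → 8,250.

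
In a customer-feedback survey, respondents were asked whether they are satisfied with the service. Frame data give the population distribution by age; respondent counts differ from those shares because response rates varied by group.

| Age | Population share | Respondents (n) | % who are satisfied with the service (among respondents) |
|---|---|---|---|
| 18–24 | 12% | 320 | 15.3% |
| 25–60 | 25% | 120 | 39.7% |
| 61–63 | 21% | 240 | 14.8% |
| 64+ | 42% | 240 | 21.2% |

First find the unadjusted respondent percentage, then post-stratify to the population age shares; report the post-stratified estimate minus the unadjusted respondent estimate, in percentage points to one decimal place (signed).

Naive respondent-only estimate (weights = respondent counts):
  (320/920)×15.3 + (120/920)×39.7 + (240/920)×14.8 + (240/920)×21.2 = 19.8913%
Reweighting by population age shares:
  0.12×15.3 + 0.25×39.7 + 0.21×14.8 + 0.42×21.2 = 23.773%
Difference = 23.773 − 19.8913 = 3.8817 pp.

+3.9 percentage points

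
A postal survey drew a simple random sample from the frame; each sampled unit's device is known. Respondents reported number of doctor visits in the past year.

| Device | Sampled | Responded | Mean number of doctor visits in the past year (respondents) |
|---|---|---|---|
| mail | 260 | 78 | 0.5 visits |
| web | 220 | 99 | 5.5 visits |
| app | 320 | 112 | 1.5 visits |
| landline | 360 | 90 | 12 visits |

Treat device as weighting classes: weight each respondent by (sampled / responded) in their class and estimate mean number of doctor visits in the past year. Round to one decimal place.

5.3

Response rates by class: mail 78/260 = 30%, web 99/220 = 45%, app 112/320 = 35%, landline 90/360 = 25%.
Each respondent's weight = sampled/responded in their class; summing within a class gives n_sampled, so:
  mail: 260 × 0.5 = 130
  web: 220 × 5.5 = 1210
  app: 320 × 1.5 = 480
  landline: 360 × 12 = 4320
Adjusted estimate = 6140 / 1,160 = 5.2931 → 5.3.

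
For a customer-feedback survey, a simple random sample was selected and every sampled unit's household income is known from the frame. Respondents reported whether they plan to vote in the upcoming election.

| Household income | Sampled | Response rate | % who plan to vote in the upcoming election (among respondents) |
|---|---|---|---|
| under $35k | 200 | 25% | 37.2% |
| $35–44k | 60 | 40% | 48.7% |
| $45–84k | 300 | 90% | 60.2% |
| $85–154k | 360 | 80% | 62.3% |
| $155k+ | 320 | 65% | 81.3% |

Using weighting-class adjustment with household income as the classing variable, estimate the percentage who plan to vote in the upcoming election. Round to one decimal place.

62.0%

Inverse-response-rate weighting restores each class to its sampled count, so class totals weight by n_sampled:
  under $35k: 200 × 37.2 = 7440
  $35–44k: 60 × 48.7 = 2922
  $45–84k: 300 × 60.2 = 18,060
  $85–154k: 360 × 62.3 = 22,428
  $155k+: 320 × 81.3 = 26,016
Adjusted estimate = 76,866 / 1,240 = 61.9887 → 62.0%.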